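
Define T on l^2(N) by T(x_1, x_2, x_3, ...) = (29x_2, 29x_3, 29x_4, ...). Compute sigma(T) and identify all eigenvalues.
sigma(T) = closed disk {z in C : |z| ≤ 29}; sigma_p(T) = open disk {z in C : |z| < 29}

Note T = 29·V where V is the unit left shift (V x)_k = x_{k+1}; so sigma(T) = 29·sigma(V) and ||T|| = 29||V||. ||T x||^2 = 841sum_{k≥2} |x_k|^2 ≤ 841||x||^2, with equality on {x : x_1 = 0}, so ||T|| = 29. For any lambda with |lambda| < 29, set r = lambda/29 (|r| < 1); the vector x = (1, r, r^2, ...) is in l^2 and satisfies T x = 29(r, r^2, ...) = lambda x, so lambda is an eigenvalue. On the boundary |lambda| = 29 the geometric series diverges, so no l^2 eigenvector exists, but these lambda lie in the approximate point spectrum. Hence sigma(T) is the closed disk of radius 29 and sigma_p(T) is the open disk.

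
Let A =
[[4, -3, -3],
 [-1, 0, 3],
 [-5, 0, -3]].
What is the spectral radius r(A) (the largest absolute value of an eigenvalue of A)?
r(A) = (4 + sqrt(88))/2 ≈ 6.6904

The eigenvalues of A are the roots of its characteristic polynomial. With M = A (coefficients from the trace, the sum of principal 2x2 minors, and det A):
  p(λ) = det(λ I - M) = λ^3 - λ^2 - 30λ - 54.
By the rational root theorem any rational root is an integer divisor of 54. Testing λ = -3: p(-3) = -27 - 9 + 90 - 54 = 0, so λ = -3 is a root. Dividing out (λ + 3) leaves p(λ) = (λ + 3)(λ^2 - 4λ - 18). For λ^2 - 4λ - 18 the discriminant is 88. It is nonnegative but not a perfect square, so the roots are real and irrational: λ = (4 ± sqrt(88))/2 ≈ 6.6904, -2.6904.
Thus the eigenvalues (to 4 decimals) are 6.6904 (modulus 6.6904); -2.6904 (modulus 2.6904); -3 (modulus 3). The spectral radius is the largest modulus: r(A) = (4 + sqrt(88))/2 ≈ 6.6904. (Cross-check: r(A) ≤ ||A||_2 ≈ 6.8076; equality holds whenever A is normal, though it can also hold for some non-normal A.)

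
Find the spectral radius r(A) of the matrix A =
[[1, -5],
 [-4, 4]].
r(A) = (5 + sqrt(89))/2 ≈ 7.217

The eigenvalues of A are the roots of its characteristic polynomial. With M = A (coefficients from the trace and determinant):
  p(λ) = det(λ I - M) = λ^2 - 5λ - 16.
For λ^2 - 5λ - 16 the discriminant is 89. It is nonnegative but not a perfect square, so the roots are real and irrational: λ = (5 ± sqrt(89))/2 ≈ 7.217, -2.217.
Thus the eigenvalues (to 4 decimals) are 7.217 (modulus 7.217); -2.217 (modulus 2.217). The spectral radius is the largest modulus: r(A) = (5 + sqrt(89))/2 ≈ 7.217. (Cross-check: r(A) ≤ ||A||_2 ≈ 7.2929; equality holds whenever A is normal, though it can also hold for some non-normal A.)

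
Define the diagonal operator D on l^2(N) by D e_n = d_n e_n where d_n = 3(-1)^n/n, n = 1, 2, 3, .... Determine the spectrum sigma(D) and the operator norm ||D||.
sigma(D) = {3(-1)^n/n : n ≥ 1} ∪ {0}; ||D|| = 3

A bounded diagonal operator on l^2 with diagonal entries d_n has spectrum equal to the closure of {d_n : n ≥ 1}: every d_n is an eigenvalue (with eigenvector e_n), so {d_n} ⊂ sigma(D); the spectrum is closed, so its closure is too; and for lambda not in the closure, (D - lambda I) has bounded inverse (the diagonal entries 1/(d_n - lambda) are bounded). For our sequence d_n = 3(-1)^n/n, n = 1, 2, 3, ...:
  - {d_n} = {3(-1)^n/n : n ≥ 1}; the only limit point is 0
  - closure = {3(-1)^n/n : n ≥ 1} ∪ {0}
For the norm: a diagonal operator has ||D|| = sup_n |d_n|. Here |d_n| = 3/n is decreasing, so sup_n |d_n| = |d_1| = 3. So ||D|| = 3.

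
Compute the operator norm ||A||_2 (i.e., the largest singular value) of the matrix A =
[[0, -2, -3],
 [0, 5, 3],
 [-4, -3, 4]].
||A||_2 ≈ 6.7287 (= sqrt(largest eigenvalue of A^T A))

||A||_2 = sigma_max(A) = sqrt(lambda_max(A^T A)). Form the symmetric matrix M = A^T A =
[[16, 12, -16],
 [12, 38, 9],
 [-16, 9, 34]].
Its characteristic polynomial (trace, sum of principal 2x2 minors, determinant of M give the coefficients) is
  p(λ) = det(λ I - M) = λ^3 - 88λ^2 + 1963λ - 1296.
No integer candidate from the rational root theorem (±divisors of 1296) is a root, so the roots are irrational. The cubic discriminant is Δ = 35507700 > 0, so there are three distinct real roots. p(0) = -1296 and p(1) = 580 have opposite signs, so a root lies in (0, 1); Newton's method refines it to λ ≈ 0.6808. p(42) = 6 and p(43) = -92 have opposite signs, so a root lies in (42, 43); Newton's method refines it to λ ≈ 42.0443. p(45) = -36 and p(46) = 130 have opposite signs, so a root lies in (45, 46); Newton's method refines it to λ ≈ 45.2748. Check (Vieta): the three roots sum to 88, matching tr M = 88.
So the eigenvalues of A^T A are ≈ 0.6808, 42.0443, 45.2748 (all ≥ 0, as they must be for A^T A). The largest is λ_max ≈ 45.2748, hence ||A||_2 = sqrt(λ_max) ≈ 6.7287.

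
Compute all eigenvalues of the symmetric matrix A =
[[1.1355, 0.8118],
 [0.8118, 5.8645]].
sigma(A) ≈ {1, 6}

A is real symmetric, so its spectrum consists of real eigenvalues. Expanding the characteristic polynomial of the displayed matrix gives
  det(λ I - A) = p(λ) = λ^2 + (-7)λ + (6).
Solving p(λ) = 0 yields eigenvalues ≈ 1, 6. (A is shown rounded to 4 decimals, so these recover the underlying integer eigenvalues to within that precision.)
Verification: the trace of A = 7 equals the sum of eigenvalues 7, and det(A) ≈ 6.0001 matches the eigenvalue product 6.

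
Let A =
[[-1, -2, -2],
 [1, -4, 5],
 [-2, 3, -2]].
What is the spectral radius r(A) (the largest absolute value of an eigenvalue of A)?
r(A) ≈ 6.7149

The eigenvalues of A are the roots of its characteristic polynomial. With M = A (coefficients from the trace, the sum of principal 2x2 minors, and det A):
  p(λ) = det(λ I - M) = λ^3 + 7λ^2 - 3λ - 33.
No integer candidate from the rational root theorem (±divisors of 33) is a root, so the roots are irrational. The cubic discriminant is Δ = 28896 > 0, so there are three distinct real roots. p(-7) = -12 and p(-6) = 21 have opposite signs, so a root lies in (-7, -6); Newton's method refines it to λ ≈ -6.7149. p(-3) = 12 and p(-2) = -7 have opposite signs, so a root lies in (-3, -2); Newton's method refines it to λ ≈ -2.364. p(2) = -3 and p(3) = 48 have opposite signs, so a root lies in (2, 3); Newton's method refines it to λ ≈ 2.0789. Check (Vieta): the three roots sum to -7, matching tr M = -7.
Thus the eigenvalues (to 4 decimals) are -6.7149 (modulus 6.7149); -2.364 (modulus 2.364); 2.0789 (modulus 2.0789). The spectral radius is the largest modulus: r(A) ≈ 6.7149. (Cross-check: r(A) ≤ ||A||_2 ≈ 7.5298; equality holds whenever A is normal, though it can also hold for some non-normal A.)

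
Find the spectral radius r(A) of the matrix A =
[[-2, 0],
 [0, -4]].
r(A) = 4

The eigenvalues of A are the roots of its characteristic polynomial. With M = A (coefficients from the trace and determinant):
  p(λ) = det(λ I - M) = λ^2 + 6λ + 8.
For λ^2 + 6λ + 8 the discriminant is 4. It is a perfect square (2^2), so the roots are rational: λ = (-6 ± 2)/2 = -2, -4.
Thus the eigenvalues (to 4 decimals) are -2 (modulus 2); -4 (modulus 4). The spectral radius is the largest modulus: r(A) = 4. (Cross-check: r(A) ≤ ||A||_2 ≈ 4; equality holds whenever A is normal, though it can also hold for some non-normal A.)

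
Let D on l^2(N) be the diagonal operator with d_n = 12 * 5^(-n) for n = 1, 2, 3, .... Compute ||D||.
||D|| = 12/5 (attained at n = 1)

For D diagonal, ||D|| = sup_n |d_n|. The sequence d_n = 12 * 5^(-n) is positive and strictly decreasing (ratio 5^(-1) < 1), so the supremum is d_1 = 12/5. Hence ||D|| = 12/5.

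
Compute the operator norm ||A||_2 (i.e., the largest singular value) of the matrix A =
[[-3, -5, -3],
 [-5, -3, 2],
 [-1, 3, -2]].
||A||_2 ≈ 8.1528 (= sqrt(largest eigenvalue of A^T A))

||A||_2 = sigma_max(A) = sqrt(lambda_max(A^T A)). Form the symmetric matrix M = A^T A =
[[35, 27, 1],
 [27, 43, 3],
 [1, 3, 17]].
Its characteristic polynomial (trace, sum of principal 2x2 minors, determinant of M give the coefficients) is
  p(λ) = det(λ I - M) = λ^3 - 95λ^2 + 2092λ - 12996.
No integer candidate from the rational root theorem (±divisors of 12996) is a root, so the roots are irrational. The cubic discriminant is Δ = 236213136 > 0, so there are three distinct real roots. p(11) = -148 and p(12) = 156 have opposite signs, so a root lies in (11, 12); Newton's method refines it to λ ≈ 11.4378. p(17) = 26 and p(18) = -288 have opposite signs, so a root lies in (17, 18); Newton's method refines it to λ ≈ 17.0945. p(66) = -1248 and p(67) = 1476 have opposite signs, so a root lies in (66, 67); Newton's method refines it to λ ≈ 66.4677. Check (Vieta): the three roots sum to 95, matching tr M = 95.
So the eigenvalues of A^T A are ≈ 11.4378, 17.0945, 66.4677 (all ≥ 0, as they must be for A^T A). The largest is λ_max ≈ 66.4677, hence ||A||_2 = sqrt(λ_max) ≈ 8.1528.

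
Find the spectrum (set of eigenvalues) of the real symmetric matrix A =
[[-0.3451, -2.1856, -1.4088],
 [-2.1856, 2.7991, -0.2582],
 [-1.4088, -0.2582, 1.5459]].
sigma(A) ≈ {-2, 2, 4}

A is real symmetric, so its spectrum consists of real eigenvalues. Expanding the characteristic polynomial of the displayed matrix gives
  det(λ I - A) = p(λ) = λ^3 + (-4)λ^2 + (-4)λ + (16).
Solving p(λ) = 0 yields eigenvalues ≈ -2, 2, 4. (A is shown rounded to 4 decimals, so these recover the underlying integer eigenvalues to within that precision.)
Verification: the trace of A = 4 equals the sum of eigenvalues 4, and det(A) ≈ -16.0003 matches the eigenvalue product -16.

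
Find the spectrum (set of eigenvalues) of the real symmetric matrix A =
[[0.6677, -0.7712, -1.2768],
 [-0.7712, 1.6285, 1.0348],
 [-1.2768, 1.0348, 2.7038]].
sigma(A) ≈ {0, 1, 4}

A is real symmetric, so its spectrum consists of real eigenvalues. Expanding the characteristic polynomial of the displayed matrix gives
  det(λ I - A) = p(λ) = λ^3 + (-5)λ^2 + (4)λ + (0).
Solving p(λ) = 0 yields eigenvalues ≈ 0, 1, 4. (A is shown rounded to 4 decimals, so these recover the underlying integer eigenvalues to within that precision.)
Verification: the trace of A = 5 equals the sum of eigenvalues 5, and det(A) ≈ -0.0000 matches the eigenvalue product 0.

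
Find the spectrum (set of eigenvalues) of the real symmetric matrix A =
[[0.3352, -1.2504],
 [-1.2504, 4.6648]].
sigma(A) ≈ {0, 5}

A is real symmetric, so its spectrum consists of real eigenvalues. Expanding the characteristic polynomial of the displayed matrix gives
  det(λ I - A) = p(λ) = λ^2 + (-5)λ + (0).
Solving p(λ) = 0 yields eigenvalues ≈ 0, 5. (A is shown rounded to 4 decimals, so these recover the underlying integer eigenvalues to within that precision.)
Verification: the trace of A = 5 equals the sum of eigenvalues 5, and det(A) ≈ 0.0001 matches the eigenvalue product 0.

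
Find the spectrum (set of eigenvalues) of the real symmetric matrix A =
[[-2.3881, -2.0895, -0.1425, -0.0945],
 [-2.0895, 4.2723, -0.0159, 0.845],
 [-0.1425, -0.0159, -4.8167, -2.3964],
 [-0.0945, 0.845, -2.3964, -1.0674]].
sigma(A) ≈ {-6, -3, 0, 5}

A is real symmetric, so its spectrum consists of real eigenvalues. Expanding the characteristic polynomial of the displayed matrix gives
  det(λ I - A) = p(λ) = λ^4 + (4)λ^3 + (-27)λ^2 + (-90)λ + (0.0028).
Solving p(λ) = 0 yields eigenvalues ≈ -6, -3, 0, 5. (A is shown rounded to 4 decimals, so these recover the underlying integer eigenvalues to within that precision.)
Verification: the trace of A = -4 equals the sum of eigenvalues -4, and det(A) ≈ 0.0028 matches the eigenvalue product 0.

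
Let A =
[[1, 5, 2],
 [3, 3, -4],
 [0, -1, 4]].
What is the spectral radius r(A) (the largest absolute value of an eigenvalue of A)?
r(A) ≈ 6.7129

The eigenvalues of A are the roots of its characteristic polynomial. With M = A (coefficients from the trace, the sum of principal 2x2 minors, and det A):
  p(λ) = det(λ I - M) = λ^3 - 8λ^2 + 58.
No integer candidate from the rational root theorem (±divisors of 58) is a root, so the roots are irrational. The cubic discriminant is Δ = 27956 > 0, so there are three distinct real roots. p(-3) = -41 and p(-2) = 18 have opposite signs, so a root lies in (-3, -2); Newton's method refines it to λ ≈ -2.3655. p(3) = 13 and p(4) = -6 have opposite signs, so a root lies in (3, 4); Newton's method refines it to λ ≈ 3.6526. p(6) = -14 and p(7) = 9 have opposite signs, so a root lies in (6, 7); Newton's method refines it to λ ≈ 6.7129. Check (Vieta): the three roots sum to 8, matching tr M = 8.
Thus the eigenvalues (to 4 decimals) are -2.3655 (modulus 2.3655); 3.6526 (modulus 3.6526); 6.7129 (modulus 6.7129). The spectral radius is the largest modulus: r(A) ≈ 6.7129. (Cross-check: r(A) ≤ ||A||_2 ≈ 6.9947; equality holds whenever A is normal, though it can also hold for some non-normal A.)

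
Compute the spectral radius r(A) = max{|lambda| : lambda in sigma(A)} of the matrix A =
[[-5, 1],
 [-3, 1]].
r(A) = (4 + sqrt(24))/2 ≈ 4.4495

The eigenvalues of A are the roots of its characteristic polynomial. With M = A (coefficients from the trace and determinant):
  p(λ) = det(λ I - M) = λ^2 + 4λ - 2.
For λ^2 + 4λ - 2 the discriminant is 24. It is nonnegative but not a perfect square, so the roots are real and irrational: λ = (-4 ± sqrt(24))/2 ≈ 0.4495, -4.4495.
Thus the eigenvalues (to 4 decimals) are 0.4495 (modulus 0.4495); -4.4495 (modulus 4.4495). The spectral radius is the largest modulus: r(A) = (4 + sqrt(24))/2 ≈ 4.4495. (Cross-check: r(A) ≤ ||A||_2 ≈ 5.9907; equality holds whenever A is normal, though it can also hold for some non-normal A.)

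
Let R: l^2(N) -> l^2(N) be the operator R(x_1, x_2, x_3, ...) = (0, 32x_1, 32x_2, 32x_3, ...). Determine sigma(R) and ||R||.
sigma(R) = closed disk {z in C : |z| ≤ 32}; ||R|| = 32

Note R = 32·U where U is the unit right shift (U x)_k = x_{k-1} (with x_0 := 0); so ||R|| = 32||U|| and sigma(R) = 32·sigma(U). ||R x||^2 = sum_{k≥1} |32x_k|^2 = 1024||x||^2, so ||R|| = 32 and sigma(R) ⊂ {|z| ≤ 32}. For any |lambda| < 32, the equation (R - lambda I) x = 0 forces x_1 = 0, then 32x_k = lambda x_{k+1} ⇒ x = 0, so R has no eigenvalues. But (R - lambda I) is not surjective for |lambda| < 32: solving (R - lambda I) x = e_1 would require x_n proportional to (lambda/32)^(-n), which is not in l^2. So every |lambda| < 32 lies in the residual spectrum. The boundary |lambda| = 32 is in the approximate point spectrum (the spectrum is closed). Hence sigma(R) is the closed disk of radius 32.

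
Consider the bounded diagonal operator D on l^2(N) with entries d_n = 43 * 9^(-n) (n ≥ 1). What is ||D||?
||D|| = 43/9 (attained at n = 1)

For D diagonal, ||D|| = sup_n |d_n|. The sequence d_n = 43 * 9^(-n) is positive and strictly decreasing (ratio 9^(-1) < 1), so the supremum is d_1 = 43/9. Hence ||D|| = 43/9.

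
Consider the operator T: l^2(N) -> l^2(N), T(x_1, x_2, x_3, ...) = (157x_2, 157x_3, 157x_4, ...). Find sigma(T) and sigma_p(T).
sigma(T) = closed disk {z in C : |z| ≤ 157}; sigma_p(T) = open disk {z in C : |z| < 157}

Note T = 157·V where V is the unit left shift (V x)_k = x_{k+1}; so sigma(T) = 157·sigma(V) and ||T|| = 157||V||. ||T x||^2 = 24649sum_{k≥2} |x_k|^2 ≤ 24649||x||^2, with equality on {x : x_1 = 0}, so ||T|| = 157. For any lambda with |lambda| < 157, set r = lambda/157 (|r| < 1); the vector x = (1, r, r^2, ...) is in l^2 and satisfies T x = 157(r, r^2, ...) = lambda x, so lambda is an eigenvalue. On the boundary |lambda| = 157 the geometric series diverges, so no l^2 eigenvector exists, but these lambda lie in the approximate point spectrum. Hence sigma(T) is the closed disk of radius 157 and sigma_p(T) is the open disk.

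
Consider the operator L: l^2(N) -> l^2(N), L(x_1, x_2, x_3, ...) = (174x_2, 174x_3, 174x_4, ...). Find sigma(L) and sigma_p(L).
sigma(L) = closed disk {z in C : |z| ≤ 174}; sigma_p(L) = open disk {z in C : |z| < 174}

Note L = 174·V where V is the unit left shift (V x)_k = x_{k+1}; so sigma(L) = 174·sigma(V) and ||L|| = 174||V||. ||L x||^2 = 30276sum_{k≥2} |x_k|^2 ≤ 30276||x||^2, with equality on {x : x_1 = 0}, so ||L|| = 174. For any lambda with |lambda| < 174, set r = lambda/174 (|r| < 1); the vector x = (1, r, r^2, ...) is in l^2 and satisfies L x = 174(r, r^2, ...) = lambda x, so lambda is an eigenvalue. On the boundary |lambda| = 174 the geometric series diverges, so no l^2 eigenvector exists, but these lambda lie in the approximate point spectrum. Hence sigma(L) is the closed disk of radius 174 and sigma_p(L) is the open disk.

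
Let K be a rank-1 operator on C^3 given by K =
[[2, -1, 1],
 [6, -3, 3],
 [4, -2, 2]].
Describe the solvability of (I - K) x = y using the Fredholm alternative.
(I - K) is singular (det(I - K) = 0, i.e. 1 ∈ sigma(K)). (I - K) x = y is solvable iff y ⊥ ker((I - K)^*) = span{(2, -1, 1)}, i.e. iff 2y_1 - y_2 + y_3 = 0. When solvable, the solutions are x = y + c·(1, 3, 2), c arbitrary (ker(I - K) = span{(1, 3, 2)}, dimension 1).

K has rank 1, so it is an outer product K = u v^T: every row of K is a multiple of one row vector. Reading off the entries, u = (1, 3, 2) and v = (2, -1, 1) (row i of K equals u_i·v^T). A rank-one matrix u v^T satisfies K u = u (v·u) and kills the (2)-dimensional subspace v^⊥, so its characteristic polynomial is lambda^2 (lambda - v·u) with v·u = tr K = 1. Hence the eigenvalues of I - K are 1 (multiplicity 2) and 1 - (1) = 0, so det(I - K) = 0. (Direct check: I - K =
[[-1, 1, -1],
 [-6, 4, -3],
 [-4, 2, -1]]
has determinant 0.) So 1 is an eigenvalue of K and (I - K) is not invertible. The finite-dimensional Fredholm alternative says: either (I - K) is invertible, or ker(I - K) ≠ {0} and then range(I - K) = ker((I - K)^*)^⊥, with dim ker(I - K) = dim ker((I - K)^*). We are in the second case, so we need both kernels. Kernel of I - K: (I - K) u = u - u (v·u) = u - u = 0, so ker(I - K) = span{u} = span{(1, 3, 2)} (it is exactly 1-dimensional because rank(I - K) = 2). Kernel of the adjoint: K is real, so (I - K)^* = I - K^T = I - v u^T, and (I - v u^T) v = v - v (u·v) = 0; hence ker((I - K)^*) = span{v} = span{(2, -1, 1)}. Therefore (I - K) x = y is solvable iff <y, v> = 0, i.e. iff 2y_1 - y_2 + y_3 = 0. When this holds, K y = u (v·y) = 0, so (I - K) y = y and x = y is a particular solution; the full solution set is the line x = y + c·u = y + c·(1, 3, 2), c ∈ C.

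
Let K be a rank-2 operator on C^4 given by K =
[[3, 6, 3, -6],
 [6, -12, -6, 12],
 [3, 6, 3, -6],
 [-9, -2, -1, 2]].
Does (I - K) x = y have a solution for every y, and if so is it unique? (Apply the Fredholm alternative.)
(I - K) is invertible (det(I - K) = -115 ≠ 0), so for every y in C^4 the equation (I - K) x = y has a unique solution.

K has rank 2 and factors as K = U V^T = u1 v1^T + u2 v2^T with u1 = (-3, 3, -3, 3), v1 = (-1, -2, -1, 2), u2 = (0, 3, 0, -2), v2 = (3, -2, -1, 2) (multiplying out reproduces the displayed K). The nonzero eigenvalues of U V^T coincide with those of the 2 x 2 matrix G = V^T U = [[v1·u1, v1·u2], [v2·u1, v2·u2]] = [[6, -10], [-6, -10]], and by the Sylvester determinant identity det(I_4 - U V^T) = det(I_2 - V^T U) = det([[-5, 10], [6, 11]]) = (-5)(11) - (10)(6) = -115. (Direct check: I - K =
[[-2, -6, -3, 6],
 [-6, 13, 6, -12],
 [-3, -6, -2, 6],
 [9, 2, 1, -1]]
has determinant -115.) The finite-dimensional Fredholm alternative says: either (I - K) is invertible, or ker(I - K) ≠ {0} and then range(I - K) = ker((I - K)^*)^⊥, with dim ker(I - K) = dim ker((I - K)^*). Since det(I - K) ≠ 0, 1 is not an eigenvalue of K and ker(I - K) = {0}, so we are in the first case: for every y there is a unique x = (I - K)^(-1) y. (Explicitly, by the Woodbury identity, (I - U V^T)^(-1) = I + U (I_2 - G)^(-1) V^T.)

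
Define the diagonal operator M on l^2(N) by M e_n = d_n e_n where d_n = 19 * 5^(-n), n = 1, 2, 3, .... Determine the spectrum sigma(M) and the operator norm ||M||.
sigma(M) = {19 * 5^(-n) : n ≥ 1} ∪ {0}; ||M|| = 19/5

A bounded diagonal operator on l^2 with diagonal entries d_n has spectrum equal to the closure of {d_n : n ≥ 1}: every d_n is an eigenvalue (with eigenvector e_n), so {d_n} ⊂ sigma(M); the spectrum is closed, so its closure is too; and for lambda not in the closure, (M - lambda I) has bounded inverse (the diagonal entries 1/(d_n - lambda) are bounded). For our sequence d_n = 19 * 5^(-n), n = 1, 2, 3, ...:
  - {d_n} = {19 * 5^(-n) : n ≥ 1}; the only limit point is 0
  - closure = {19 * 5^(-n) : n ≥ 1} ∪ {0}
For the norm: a diagonal operator has ||M|| = sup_n |d_n|. Here d_n = 19 * 5^(-n) is positive and decreasing, so sup_n |d_n| = d_1 = 19/5. So ||M|| = 19/5.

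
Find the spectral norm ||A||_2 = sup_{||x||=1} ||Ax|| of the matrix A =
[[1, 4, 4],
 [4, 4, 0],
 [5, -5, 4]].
||A||_2 ≈ 8.1269 (= sqrt(largest eigenvalue of A^T A))

||A||_2 = sigma_max(A) = sqrt(lambda_max(A^T A)). Form the symmetric matrix M = A^T A =
[[42, -5, 24],
 [-5, 57, -4],
 [24, -4, 32]].
Its characteristic polynomial (trace, sum of principal 2x2 minors, determinant of M give the coefficients) is
  p(λ) = det(λ I - M) = λ^3 - 131λ^2 + 4945λ - 43264.
No integer candidate from the rational root theorem (±divisors of 43264) is a root, so the roots are irrational. The cubic discriminant is Δ = 845653477 > 0, so there are three distinct real roots. p(12) = -1060 and p(13) = 1079 have opposite signs, so a root lies in (12, 13); Newton's method refines it to λ ≈ 12.4846. p(52) = 260 and p(53) = -281 have opposite signs, so a root lies in (52, 53); Newton's method refines it to λ ≈ 52.4684. p(66) = -34 and p(67) = 755 have opposite signs, so a root lies in (66, 67); Newton's method refines it to λ ≈ 66.047. Check (Vieta): the three roots sum to 131, matching tr M = 131.
So the eigenvalues of A^T A are ≈ 12.4846, 52.4684, 66.047 (all ≥ 0, as they must be for A^T A). The largest is λ_max ≈ 66.047, hence ||A||_2 = sqrt(λ_max) ≈ 8.1269.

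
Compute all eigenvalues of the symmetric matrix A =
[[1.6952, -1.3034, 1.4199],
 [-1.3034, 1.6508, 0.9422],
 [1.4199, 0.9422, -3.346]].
sigma(A) ≈ {-4, 1, 3}

A is real symmetric, so its spectrum consists of real eigenvalues. Expanding the characteristic polynomial of the displayed matrix gives
  det(λ I - A) = p(λ) = λ^3 + (0)λ^2 + (-13)λ + (12).
Solving p(λ) = 0 yields eigenvalues ≈ -4, 1, 3. (A is shown rounded to 4 decimals, so these recover the underlying integer eigenvalues to within that precision.)
Verification: the trace of A = 0 equals the sum of eigenvalues 0, and det(A) ≈ -11.9998 matches the eigenvalue product -12.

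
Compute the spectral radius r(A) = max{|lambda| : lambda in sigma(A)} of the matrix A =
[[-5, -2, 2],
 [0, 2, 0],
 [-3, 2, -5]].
r(A) = sqrt(31) ≈ 5.5678

The eigenvalues of A are the roots of its characteristic polynomial. With M = A (coefficients from the trace, the sum of principal 2x2 minors, and det A):
  p(λ) = det(λ I - M) = λ^3 + 8λ^2 + 11λ - 62.
By the rational root theorem any rational root is an integer divisor of 62. Testing λ = 2: p(2) = 8 + 32 + 22 - 62 = 0, so λ = 2 is a root. Dividing out (λ - 2) leaves p(λ) = (λ - 2)(λ^2 + 10λ + 31). For λ^2 + 10λ + 31 the discriminant is -24. It is negative, so the roots are the complex-conjugate pair λ = -5 ± (sqrt(24)/2) i ≈ -5 ± 2.4495i. For a conjugate pair the product of the roots equals the constant term, so |λ|^2 = 31 and |λ| = sqrt(31) ≈ 5.5678.
Thus the eigenvalues (to 4 decimals) are -5 ± 2.4495i (modulus 5.5678); 2 (modulus 2). The spectral radius is the largest modulus: r(A) = sqrt(31) ≈ 5.5678. (Cross-check: r(A) ≤ ||A||_2 ≈ 6.2065; equality holds whenever A is normal, though it can also hold for some non-normal A.)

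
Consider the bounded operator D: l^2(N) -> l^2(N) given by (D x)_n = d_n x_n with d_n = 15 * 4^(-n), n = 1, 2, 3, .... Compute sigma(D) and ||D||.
sigma(D) = {15 * 4^(-n) : n ≥ 1} ∪ {0}; ||D|| = 15/4

A bounded diagonal operator on l^2 with diagonal entries d_n has spectrum equal to the closure of {d_n : n ≥ 1}: every d_n is an eigenvalue (with eigenvector e_n), so {d_n} ⊂ sigma(D); the spectrum is closed, so its closure is too; and for lambda not in the closure, (D - lambda I) has bounded inverse (the diagonal entries 1/(d_n - lambda) are bounded). For our sequence d_n = 15 * 4^(-n), n = 1, 2, 3, ...:
  - {d_n} = {15 * 4^(-n) : n ≥ 1}; the only limit point is 0
  - closure = {15 * 4^(-n) : n ≥ 1} ∪ {0}
For the norm: a diagonal operator has ||D|| = sup_n |d_n|. Here d_n = 15 * 4^(-n) is positive and decreasing, so sup_n |d_n| = d_1 = 15/4. So ||D|| = 15/4.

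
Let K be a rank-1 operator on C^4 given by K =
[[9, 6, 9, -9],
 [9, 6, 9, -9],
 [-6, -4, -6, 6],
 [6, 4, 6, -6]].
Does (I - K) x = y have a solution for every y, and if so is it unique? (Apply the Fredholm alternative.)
(I - K) is invertible (det(I - K) = -2 ≠ 0), so for every y in C^4 the equation (I - K) x = y has a unique solution.

K has rank 1, so it is an outer product K = u v^T: every row of K is a multiple of one row vector. Reading off the entries, u = (-3, -3, 2, -2) and v = (-3, -2, -3, 3) (row i of K equals u_i·v^T). A rank-one matrix u v^T satisfies K u = u (v·u) and kills the (3)-dimensional subspace v^⊥, so its characteristic polynomial is lambda^3 (lambda - v·u) with v·u = tr K = 3. Hence the eigenvalues of I - K are 1 (multiplicity 3) and 1 - (3) = -2, so det(I - K) = -2. (Direct check: I - K =
[[-8, -6, -9, 9],
 [-9, -5, -9, 9],
 [6, 4, 7, -6],
 [-6, -4, -6, 7]]
has determinant -2.) The finite-dimensional Fredholm alternative says: either (I - K) is invertible, or ker(I - K) ≠ {0} and then range(I - K) = ker((I - K)^*)^⊥, with dim ker(I - K) = dim ker((I - K)^*). Since det(I - K) ≠ 0, 1 is not an eigenvalue of K and ker(I - K) = {0}, so we are in the first case: for every y there is a unique x = (I - K)^(-1) y. Explicitly, by the Sherman–Morrison formula, (I - u v^T)^(-1) = I + u v^T/(1 - v·u), i.e. (I - K)^(-1) = I + K/(-2).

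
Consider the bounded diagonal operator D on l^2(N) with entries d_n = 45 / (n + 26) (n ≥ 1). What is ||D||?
||D|| = 5/3 (attained at n = 1)

For D diagonal, ||D|| = sup_n |d_n| = sup_n 45/(n + 26). This is positive and strictly decreasing in n, so the supremum is attained at n = 1: d_1 = 45/(1 + 26) = 5/3. Hence ||D|| = 5/3.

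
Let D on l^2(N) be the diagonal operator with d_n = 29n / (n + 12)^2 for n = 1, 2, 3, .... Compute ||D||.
||D|| = 29/48 (attained at n = 12)

For D diagonal, ||D|| = sup_n |d_n|. Treat f(x) = 29x / (x + 12)^2 for real x > 0. By the quotient rule, f'(x) = 29(12 - x)/(x + 12)^3, which is positive for x < 12 and negative for x > 12. So f has a unique maximum at x = 12, and since 12 is a positive integer, the supremum over n ≥ 1 is attained at n = 12: d_12 = 29·12/(12 + 12)^2 = 29·12/576 = 29/48. Hence ||D|| = 29/48.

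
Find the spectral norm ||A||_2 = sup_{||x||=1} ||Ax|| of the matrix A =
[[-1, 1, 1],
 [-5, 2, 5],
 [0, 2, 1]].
||A||_2 ≈ 7.6389 (= sqrt(largest eigenvalue of A^T A))

||A||_2 = sigma_max(A) = sqrt(lambda_max(A^T A)). Form the symmetric matrix M = A^T A =
[[26, -11, -26],
 [-11, 9, 13],
 [-26, 13, 27]].
Its characteristic polynomial (trace, sum of principal 2x2 minors, determinant of M give the coefficients) is
  p(λ) = det(λ I - M) = λ^3 - 62λ^2 + 213λ - 9.
No integer candidate from the rational root theorem (±divisors of 9) is a root, so the roots are irrational. The cubic discriminant is Δ = 129301425 > 0, so there are three distinct real roots. p(0) = -9 and p(1) = 143 have opposite signs, so a root lies in (0, 1); Newton's method refines it to λ ≈ 0.0428. p(3) = 99 and p(4) = -85 have opposite signs, so a root lies in (3, 4); Newton's method refines it to λ ≈ 3.6048. p(58) = -1111 and p(59) = 2115 have opposite signs, so a root lies in (58, 59); Newton's method refines it to λ ≈ 58.3524. Check (Vieta): the three roots sum to 62, matching tr M = 62.
So the eigenvalues of A^T A are ≈ 0.0428, 3.6048, 58.3524 (all ≥ 0, as they must be for A^T A). The largest is λ_max ≈ 58.3524, hence ||A||_2 = sqrt(λ_max) ≈ 7.6389.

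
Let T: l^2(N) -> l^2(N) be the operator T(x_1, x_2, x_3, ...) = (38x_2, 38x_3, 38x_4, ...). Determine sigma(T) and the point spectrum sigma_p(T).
sigma(T) = closed disk {z in C : |z| ≤ 38}; sigma_p(T) = open disk {z in C : |z| < 38}

Note T = 38·V where V is the unit left shift (V x)_k = x_{k+1}; so sigma(T) = 38·sigma(V) and ||T|| = 38||V||. ||T x||^2 = 1444sum_{k≥2} |x_k|^2 ≤ 1444||x||^2, with equality on {x : x_1 = 0}, so ||T|| = 38. For any lambda with |lambda| < 38, set r = lambda/38 (|r| < 1); the vector x = (1, r, r^2, ...) is in l^2 and satisfies T x = 38(r, r^2, ...) = lambda x, so lambda is an eigenvalue. On the boundary |lambda| = 38 the geometric series diverges, so no l^2 eigenvector exists, but these lambda lie in the approximate point spectrum. Hence sigma(T) is the closed disk of radius 38 and sigma_p(T) is the open disk.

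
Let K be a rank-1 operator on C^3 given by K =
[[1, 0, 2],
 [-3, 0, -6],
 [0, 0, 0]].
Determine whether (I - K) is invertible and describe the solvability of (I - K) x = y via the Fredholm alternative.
(I - K) is singular (det(I - K) = 0, i.e. 1 ∈ sigma(K)). (I - K) x = y is solvable iff y ⊥ ker((I - K)^*) = span{(1, 0, 2)}, i.e. iff y_1 + 2y_3 = 0. When solvable, the solutions are x = y + c·(1, -3, 0), c arbitrary (ker(I - K) = span{(1, -3, 0)}, dimension 1).

K has rank 1, so it is an outer product K = u v^T: every row of K is a multiple of one row vector. Reading off the entries, u = (1, -3, 0) and v = (1, 0, 2) (row i of K equals u_i·v^T). A rank-one matrix u v^T satisfies K u = u (v·u) and kills the (2)-dimensional subspace v^⊥, so its characteristic polynomial is lambda^2 (lambda - v·u) with v·u = tr K = 1. Hence the eigenvalues of I - K are 1 (multiplicity 2) and 1 - (1) = 0, so det(I - K) = 0. (Direct check: I - K =
[[0, 0, -2],
 [3, 1, 6],
 [0, 0, 1]]
has determinant 0.) So 1 is an eigenvalue of K and (I - K) is not invertible. The finite-dimensional Fredholm alternative says: either (I - K) is invertible, or ker(I - K) ≠ {0} and then range(I - K) = ker((I - K)^*)^⊥, with dim ker(I - K) = dim ker((I - K)^*). We are in the second case, so we need both kernels. Kernel of I - K: (I - K) u = u - u (v·u) = u - u = 0, so ker(I - K) = span{u} = span{(1, -3, 0)} (it is exactly 1-dimensional because rank(I - K) = 2). Kernel of the adjoint: K is real, so (I - K)^* = I - K^T = I - v u^T, and (I - v u^T) v = v - v (u·v) = 0; hence ker((I - K)^*) = span{v} = span{(1, 0, 2)}. Therefore (I - K) x = y is solvable iff <y, v> = 0, i.e. iff y_1 + 2y_3 = 0. When this holds, K y = u (v·y) = 0, so (I - K) y = y and x = y is a particular solution; the full solution set is the line x = y + c·u = y + c·(1, -3, 0), c ∈ C.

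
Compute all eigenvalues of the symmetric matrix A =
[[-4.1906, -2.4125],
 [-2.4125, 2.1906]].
sigma(A) ≈ {-5, 3}

A is real symmetric, so its spectrum consists of real eigenvalues. Expanding the characteristic polynomial of the displayed matrix gives
  det(λ I - A) = p(λ) = λ^2 + (2)λ + (-15).
Solving p(λ) = 0 yields eigenvalues ≈ -5, 3. (A is shown rounded to 4 decimals, so these recover the underlying integer eigenvalues to within that precision.)
Verification: the trace of A = -2 equals the sum of eigenvalues -2, and det(A) ≈ -15.0001 matches the eigenvalue product -15.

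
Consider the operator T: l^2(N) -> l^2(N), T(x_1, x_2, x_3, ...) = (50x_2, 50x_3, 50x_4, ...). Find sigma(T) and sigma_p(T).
sigma(T) = closed disk {z in C : |z| ≤ 50}; sigma_p(T) = open disk {z in C : |z| < 50}

Note T = 50·V where V is the unit left shift (V x)_k = x_{k+1}; so sigma(T) = 50·sigma(V) and ||T|| = 50||V||. ||T x||^2 = 2500sum_{k≥2} |x_k|^2 ≤ 2500||x||^2, with equality on {x : x_1 = 0}, so ||T|| = 50. For any lambda with |lambda| < 50, set r = lambda/50 (|r| < 1); the vector x = (1, r, r^2, ...) is in l^2 and satisfies T x = 50(r, r^2, ...) = lambda x, so lambda is an eigenvalue. On the boundary |lambda| = 50 the geometric series diverges, so no l^2 eigenvector exists, but these lambda lie in the approximate point spectrum. Hence sigma(T) is the closed disk of radius 50 and sigma_p(T) is the open disk.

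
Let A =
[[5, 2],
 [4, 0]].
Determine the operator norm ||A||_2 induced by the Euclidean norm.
||A||_2 = sqrt((45 + sqrt(1769))/2) ≈ 6.5977 (= sqrt(largest eigenvalue of A^T A))

||A||_2 = sigma_max(A) = sqrt(lambda_max(A^T A)). Form the symmetric matrix M = A^T A =
[[41, 10],
 [10, 4]].
Its characteristic polynomial (trace, determinant of M give the coefficients) is
  p(λ) = det(λ I - M) = λ^2 - 45λ + 64.
For λ^2 - 45λ + 64 the discriminant is 1769. It is nonnegative but not a perfect square, so the roots are real and irrational: λ = (45 ± sqrt(1769))/2 ≈ 43.5297, 1.4703.
So the eigenvalues of A^T A are ≈ 1.4703, 43.5297 (all ≥ 0, as they must be for A^T A). The largest is λ_max = (45 + sqrt(1769))/2 ≈ 43.5297, hence ||A||_2 = sqrt(λ_max) = sqrt((45 + sqrt(1769))/2) ≈ 6.5977.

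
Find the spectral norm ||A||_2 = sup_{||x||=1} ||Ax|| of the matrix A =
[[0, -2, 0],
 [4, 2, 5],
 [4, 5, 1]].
||A||_2 ≈ 8.7107 (= sqrt(largest eigenvalue of A^T A))

||A||_2 = sigma_max(A) = sqrt(lambda_max(A^T A)). Form the symmetric matrix M = A^T A =
[[32, 28, 24],
 [28, 33, 15],
 [24, 15, 26]].
Its characteristic polynomial (trace, sum of principal 2x2 minors, determinant of M give the coefficients) is
  p(λ) = det(λ I - M) = λ^3 - 91λ^2 + 1161λ - 1024.
No integer candidate from the rational root theorem (±divisors of 1024) is a root, so the roots are irrational. The cubic discriminant is Δ = 3734809541 > 0, so there are three distinct real roots. p(0) = -1024 and p(1) = 47 have opposite signs, so a root lies in (0, 1); Newton's method refines it to λ ≈ 0.9523. p(14) = 138 and p(15) = -709 have opposite signs, so a root lies in (14, 15); Newton's method refines it to λ ≈ 14.1709. p(75) = -3949 and p(76) = 572 have opposite signs, so a root lies in (75, 76); Newton's method refines it to λ ≈ 75.8767. Check (Vieta): the three roots sum to 91, matching tr M = 91.
So the eigenvalues of A^T A are ≈ 0.9523, 14.1709, 75.8767 (all ≥ 0, as they must be for A^T A). The largest is λ_max ≈ 75.8767, hence ||A||_2 = sqrt(λ_max) ≈ 8.7107.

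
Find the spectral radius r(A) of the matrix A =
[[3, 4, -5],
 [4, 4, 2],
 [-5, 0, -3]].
r(A) ≈ 8.1953

The eigenvalues of A are the roots of its characteristic polynomial. With M = A (coefficients from the trace, the sum of principal 2x2 minors, and det A):
  p(λ) = det(λ I - M) = λ^3 - 4λ^2 - 50λ + 128.
No integer candidate from the rational root theorem (±divisors of 128) is a root, so the roots are irrational. The cubic discriminant is Δ = 591200 > 0, so there are three distinct real roots. p(-7) = -61 and p(-6) = 68 have opposite signs, so a root lies in (-7, -6); Newton's method refines it to λ ≈ -6.5719. p(2) = 20 and p(3) = -31 have opposite signs, so a root lies in (2, 3); Newton's method refines it to λ ≈ 2.3766. p(8) = -16 and p(9) = 83 have opposite signs, so a root lies in (8, 9); Newton's method refines it to λ ≈ 8.1953. Check (Vieta): the three roots sum to 4, matching tr M = 4.
Thus the eigenvalues (to 4 decimals) are -6.5719 (modulus 6.5719); 2.3766 (modulus 2.3766); 8.1953 (modulus 8.1953). The spectral radius is the largest modulus: r(A) ≈ 8.1953. (Cross-check: r(A) ≤ ||A||_2 ≈ 8.3919; equality holds whenever A is normal, though it can also hold for some non-normal A.)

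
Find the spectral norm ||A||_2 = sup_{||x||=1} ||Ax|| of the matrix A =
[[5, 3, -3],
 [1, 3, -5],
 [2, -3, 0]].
||A||_2 ≈ 8.2791 (= sqrt(largest eigenvalue of A^T A))

||A||_2 = sigma_max(A) = sqrt(lambda_max(A^T A)). Form the symmetric matrix M = A^T A =
[[30, 12, -20],
 [12, 27, -24],
 [-20, -24, 34]].
Its characteristic polynomial (trace, sum of principal 2x2 minors, determinant of M give the coefficients) is
  p(λ) = det(λ I - M) = λ^3 - 91λ^2 + 1628λ - 6084.
No integer candidate from the rational root theorem (±divisors of 6084) is a root, so the roots are irrational. The cubic discriminant is Δ = 1574202704 > 0, so there are three distinct real roots. p(5) = -94 and p(6) = 624 have opposite signs, so a root lies in (5, 6); Newton's method refines it to λ ≈ 5.1199. p(17) = 206 and p(18) = -432 have opposite signs, so a root lies in (17, 18); Newton's method refines it to λ ≈ 17.3364. p(68) = -1732 and p(69) = 1506 have opposite signs, so a root lies in (68, 69); Newton's method refines it to λ ≈ 68.5437. Check (Vieta): the three roots sum to 91, matching tr M = 91.
So the eigenvalues of A^T A are ≈ 5.1199, 17.3364, 68.5437 (all ≥ 0, as they must be for A^T A). The largest is λ_max ≈ 68.5437, hence ||A||_2 = sqrt(λ_max) ≈ 8.2791.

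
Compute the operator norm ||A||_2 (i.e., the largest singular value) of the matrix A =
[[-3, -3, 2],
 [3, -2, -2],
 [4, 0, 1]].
||A||_2 ≈ 6.0695 (= sqrt(largest eigenvalue of A^T A))

||A||_2 = sigma_max(A) = sqrt(lambda_max(A^T A)). Form the symmetric matrix M = A^T A =
[[34, 3, -8],
 [3, 13, -2],
 [-8, -2, 9]].
Its characteristic polynomial (trace, sum of principal 2x2 minors, determinant of M give the coefficients) is
  p(λ) = det(λ I - M) = λ^3 - 56λ^2 + 788λ - 3025.
No integer candidate from the rational root theorem (±divisors of 3025) is a root, so the roots are irrational. The cubic discriminant is Δ = 20814021 > 0, so there are three distinct real roots. p(6) = -97 and p(7) = 90 have opposite signs, so a root lies in (6, 7); Newton's method refines it to λ ≈ 6.4701. p(12) = 95 and p(13) = -48 have opposite signs, so a root lies in (12, 13); Newton's method refines it to λ ≈ 12.6916. p(36) = -577 and p(37) = 120 have opposite signs, so a root lies in (36, 37); Newton's method refines it to λ ≈ 36.8383. Check (Vieta): the three roots sum to 56, matching tr M = 56.
So the eigenvalues of A^T A are ≈ 6.4701, 12.6916, 36.8383 (all ≥ 0, as they must be for A^T A). The largest is λ_max ≈ 36.8383, hence ||A||_2 = sqrt(λ_max) ≈ 6.0695.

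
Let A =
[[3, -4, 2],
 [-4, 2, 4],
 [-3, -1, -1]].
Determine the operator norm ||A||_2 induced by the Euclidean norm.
||A||_2 ≈ 6.8734 (= sqrt(largest eigenvalue of A^T A))

||A||_2 = sigma_max(A) = sqrt(lambda_max(A^T A)). Form the symmetric matrix M = A^T A =
[[34, -17, -7],
 [-17, 21, 1],
 [-7, 1, 21]].
Its characteristic polynomial (trace, sum of principal 2x2 minors, determinant of M give the coefficients) is
  p(λ) = det(λ I - M) = λ^3 - 76λ^2 + 1530λ - 8100.
No integer candidate from the rational root theorem (±divisors of 8100) is a root, so the roots are irrational. The cubic discriminant is Δ = 154062000 > 0, so there are three distinct real roots. p(8) = -212 and p(9) = 243 have opposite signs, so a root lies in (8, 9); Newton's method refines it to λ ≈ 8.4386. p(20) = 100 and p(21) = -225 have opposite signs, so a root lies in (20, 21); Newton's method refines it to λ ≈ 20.3175. p(47) = -251 and p(48) = 828 have opposite signs, so a root lies in (47, 48); Newton's method refines it to λ ≈ 47.2439. Check (Vieta): the three roots sum to 76, matching tr M = 76.
So the eigenvalues of A^T A are ≈ 8.4386, 20.3175, 47.2439 (all ≥ 0, as they must be for A^T A). The largest is λ_max ≈ 47.2439, hence ||A||_2 = sqrt(λ_max) ≈ 6.8734.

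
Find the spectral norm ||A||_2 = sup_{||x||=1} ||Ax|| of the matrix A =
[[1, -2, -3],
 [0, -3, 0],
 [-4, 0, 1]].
||A||_2 ≈ 4.8711 (= sqrt(largest eigenvalue of A^T A))

||A||_2 = sigma_max(A) = sqrt(lambda_max(A^T A)). Form the symmetric matrix M = A^T A =
[[17, -2, -7],
 [-2, 13, 6],
 [-7, 6, 10]].
Its characteristic polynomial (trace, sum of principal 2x2 minors, determinant of M give the coefficients) is
  p(λ) = det(λ I - M) = λ^3 - 40λ^2 + 432λ - 1089.
No integer candidate from the rational root theorem (±divisors of 1089) is a root, so the roots are irrational. The cubic discriminant is Δ = 4030821 > 0, so there are three distinct real roots. p(3) = -126 and p(4) = 63 have opposite signs, so a root lies in (3, 4); Newton's method refines it to λ ≈ 3.6305. p(12) = 63 and p(13) = -36 have opposite signs, so a root lies in (12, 13); Newton's method refines it to λ ≈ 12.6418. p(23) = -146 and p(24) = 63 have opposite signs, so a root lies in (23, 24); Newton's method refines it to λ ≈ 23.7277. Check (Vieta): the three roots sum to 40, matching tr M = 40.
So the eigenvalues of A^T A are ≈ 3.6305, 12.6418, 23.7277 (all ≥ 0, as they must be for A^T A). The largest is λ_max ≈ 23.7277, hence ||A||_2 = sqrt(λ_max) ≈ 4.8711.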